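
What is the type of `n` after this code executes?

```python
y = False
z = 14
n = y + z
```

bool + int returns int (False is 0, so 0 + 14 = 14)

int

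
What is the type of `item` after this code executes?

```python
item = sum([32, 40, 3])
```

sum() of ints returns int

int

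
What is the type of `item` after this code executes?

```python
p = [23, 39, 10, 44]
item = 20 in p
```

'in' operator returns bool

bool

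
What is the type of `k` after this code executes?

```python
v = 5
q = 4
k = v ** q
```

int ** positive int returns int (5 ** 4 = 625)

int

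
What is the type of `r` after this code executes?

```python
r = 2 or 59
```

'or' returns the first truthy value (2, which is int)

int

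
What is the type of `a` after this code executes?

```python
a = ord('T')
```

ord() returns int (Unicode code point)

int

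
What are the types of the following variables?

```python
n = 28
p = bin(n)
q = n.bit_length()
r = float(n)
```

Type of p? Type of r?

bin() returns str; float() returns float

str, float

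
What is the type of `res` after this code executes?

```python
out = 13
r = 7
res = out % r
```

int % int returns int (13 % 7 = 6)

int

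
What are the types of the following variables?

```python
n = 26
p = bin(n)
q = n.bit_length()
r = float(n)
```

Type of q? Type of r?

int.bit_length() returns int; float() returns float

int, float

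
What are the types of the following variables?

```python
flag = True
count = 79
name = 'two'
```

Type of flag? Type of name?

flag is bool; name is str

bool, str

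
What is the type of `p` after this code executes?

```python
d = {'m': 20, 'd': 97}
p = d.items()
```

dict.items() returns a dict_items view

dict_items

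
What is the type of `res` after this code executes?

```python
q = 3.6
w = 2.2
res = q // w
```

float // float returns float (floor division preserves float type)

float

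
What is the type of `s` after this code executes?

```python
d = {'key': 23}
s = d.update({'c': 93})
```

dict.update() returns None

NoneType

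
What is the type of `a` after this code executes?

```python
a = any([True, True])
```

any() returns bool

bool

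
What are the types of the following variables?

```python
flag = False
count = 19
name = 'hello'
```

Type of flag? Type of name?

flag is bool; name is str

bool, str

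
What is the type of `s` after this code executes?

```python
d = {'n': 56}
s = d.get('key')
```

dict.get() returns None when key 'key' is not found and no default given

NoneType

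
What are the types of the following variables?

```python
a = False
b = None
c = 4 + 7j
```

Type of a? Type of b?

a is bool; b is NoneType

bool, NoneType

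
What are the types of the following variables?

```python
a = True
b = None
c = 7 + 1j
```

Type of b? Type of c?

b is NoneType; c is complex

NoneType, complex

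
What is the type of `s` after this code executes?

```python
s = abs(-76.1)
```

abs() of float returns float

float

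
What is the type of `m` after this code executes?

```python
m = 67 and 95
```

'and' returns the last value when all truthy (95, which is int)

int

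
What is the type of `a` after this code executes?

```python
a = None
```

None has type NoneType

NoneType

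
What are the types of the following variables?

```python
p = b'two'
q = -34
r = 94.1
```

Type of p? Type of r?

p is bytes; r is float

bytes, float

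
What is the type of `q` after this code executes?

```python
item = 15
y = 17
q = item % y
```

int % int returns int (15 % 17 = 15)

int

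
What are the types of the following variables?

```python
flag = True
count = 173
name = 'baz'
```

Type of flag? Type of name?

flag is bool; name is str

bool, str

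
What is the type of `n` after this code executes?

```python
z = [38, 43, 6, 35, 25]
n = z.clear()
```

list.clear() returns None

NoneType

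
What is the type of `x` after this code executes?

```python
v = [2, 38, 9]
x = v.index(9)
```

list.index() returns int

int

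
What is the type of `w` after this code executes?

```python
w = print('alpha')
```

print() returns None

NoneType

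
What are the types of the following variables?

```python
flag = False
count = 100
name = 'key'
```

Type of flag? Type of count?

flag is bool; count is int

bool, int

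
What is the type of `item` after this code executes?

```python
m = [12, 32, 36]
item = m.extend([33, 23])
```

list.extend() returns None

NoneType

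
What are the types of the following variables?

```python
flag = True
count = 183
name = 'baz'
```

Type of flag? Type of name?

flag is bool; name is str

bool, str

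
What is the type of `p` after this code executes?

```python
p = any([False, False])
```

any() returns bool

bool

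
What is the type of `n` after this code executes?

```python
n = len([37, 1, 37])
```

len() always returns int

int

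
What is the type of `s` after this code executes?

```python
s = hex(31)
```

hex() returns str representation

str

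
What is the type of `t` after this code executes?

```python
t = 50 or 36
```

'or' returns the first truthy value (50, which is int)

int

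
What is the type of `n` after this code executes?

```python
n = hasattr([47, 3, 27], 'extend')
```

hasattr() returns bool

bool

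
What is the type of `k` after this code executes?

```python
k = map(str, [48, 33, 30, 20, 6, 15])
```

map() returns a map iterator object

map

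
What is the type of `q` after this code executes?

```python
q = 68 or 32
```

'or' returns the first truthy value (68, which is int)

int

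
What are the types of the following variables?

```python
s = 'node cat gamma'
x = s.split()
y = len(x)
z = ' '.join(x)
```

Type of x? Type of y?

str.split() returns list; len() returns int

list, int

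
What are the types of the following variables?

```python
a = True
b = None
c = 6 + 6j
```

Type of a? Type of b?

a is bool; b is NoneType

bool, NoneType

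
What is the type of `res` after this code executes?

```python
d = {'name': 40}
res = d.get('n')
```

dict.get() returns None when key 'n' is not found and no default given

NoneType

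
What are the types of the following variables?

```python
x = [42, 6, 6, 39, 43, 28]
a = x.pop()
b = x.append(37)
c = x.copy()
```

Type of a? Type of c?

list.pop() returns the element (int); list.copy() returns list

int, list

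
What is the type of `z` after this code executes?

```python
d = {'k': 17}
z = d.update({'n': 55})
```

dict.update() returns None

NoneType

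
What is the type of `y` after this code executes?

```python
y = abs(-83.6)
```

abs() of float returns float

float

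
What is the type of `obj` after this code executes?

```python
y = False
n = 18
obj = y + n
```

bool + int returns int (False is 0, so 0 + 18 = 18)

int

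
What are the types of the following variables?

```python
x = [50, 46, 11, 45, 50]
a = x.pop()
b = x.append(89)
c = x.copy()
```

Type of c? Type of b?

list.copy() returns list; list.append() returns None

list, NoneType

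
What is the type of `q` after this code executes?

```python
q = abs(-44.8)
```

abs() of float returns float

float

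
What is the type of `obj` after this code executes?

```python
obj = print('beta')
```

print() returns None

NoneType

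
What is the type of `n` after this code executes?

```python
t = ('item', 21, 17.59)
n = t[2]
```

Index 2 of tuple is 17.59 which is float

float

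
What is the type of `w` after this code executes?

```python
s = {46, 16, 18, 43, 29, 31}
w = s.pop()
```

Popping from a set of ints returns int

int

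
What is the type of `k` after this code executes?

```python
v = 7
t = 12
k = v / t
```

int / int always returns float in Python 3 (7 / 12 = 0.583333)

float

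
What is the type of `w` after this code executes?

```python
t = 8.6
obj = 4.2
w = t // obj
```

float // float returns float (floor division preserves float type)

float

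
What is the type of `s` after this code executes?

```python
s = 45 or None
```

'or' returns first truthy value (45, int)

int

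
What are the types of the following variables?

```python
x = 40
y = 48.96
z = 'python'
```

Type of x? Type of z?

x is int; z is str

int, str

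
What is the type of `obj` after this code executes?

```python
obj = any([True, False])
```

any() returns bool

bool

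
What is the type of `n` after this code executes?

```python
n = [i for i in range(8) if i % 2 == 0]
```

A list comprehension [...] produces a list

list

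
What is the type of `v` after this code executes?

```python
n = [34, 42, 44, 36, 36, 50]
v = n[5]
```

Indexing a list of ints returns int (n[5] = 50)

int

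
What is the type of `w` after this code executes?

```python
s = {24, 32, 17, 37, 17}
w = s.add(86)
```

set.add() returns None (mutates in place)

NoneType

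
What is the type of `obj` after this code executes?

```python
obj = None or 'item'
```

'or' with None returns the other value ('item', str)

str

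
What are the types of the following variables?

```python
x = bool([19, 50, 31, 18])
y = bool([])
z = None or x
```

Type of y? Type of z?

bool() returns bool; None or <bool> returns the bool

bool, bool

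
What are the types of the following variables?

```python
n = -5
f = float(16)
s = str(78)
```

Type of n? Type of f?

n is int; f is float

int, float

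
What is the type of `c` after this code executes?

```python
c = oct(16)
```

oct() returns str representation

str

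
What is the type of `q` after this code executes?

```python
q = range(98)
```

range() returns a range object

range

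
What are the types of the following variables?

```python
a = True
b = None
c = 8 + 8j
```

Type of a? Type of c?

a is bool; c is complex

bool, complex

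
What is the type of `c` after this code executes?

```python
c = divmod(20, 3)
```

divmod() returns a tuple (quotient, remainder)

tuple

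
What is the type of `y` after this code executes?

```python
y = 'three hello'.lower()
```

str.lower() returns str

str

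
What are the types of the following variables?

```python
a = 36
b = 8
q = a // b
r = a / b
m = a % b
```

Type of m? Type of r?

int % int returns int; int / int returns float

int, float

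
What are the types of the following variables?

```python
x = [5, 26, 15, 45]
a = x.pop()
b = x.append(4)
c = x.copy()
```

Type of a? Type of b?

list.pop() returns the element (int); list.append() returns None

int, NoneType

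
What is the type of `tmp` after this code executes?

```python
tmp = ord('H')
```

ord() returns int (Unicode code point)

int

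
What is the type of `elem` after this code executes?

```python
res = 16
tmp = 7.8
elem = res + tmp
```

int + float returns float (16 + 7.8 = 23.8)

float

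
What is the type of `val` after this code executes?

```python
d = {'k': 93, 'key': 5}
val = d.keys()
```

.keys() returns a dict_keys view object

dict_keys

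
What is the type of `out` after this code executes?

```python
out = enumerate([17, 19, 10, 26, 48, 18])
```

enumerate() returns an enumerate iterator object

enumerate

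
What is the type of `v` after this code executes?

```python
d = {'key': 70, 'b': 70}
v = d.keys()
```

.keys() returns a dict_keys view object

dict_keys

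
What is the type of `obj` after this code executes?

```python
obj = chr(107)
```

chr() returns str (single character)

str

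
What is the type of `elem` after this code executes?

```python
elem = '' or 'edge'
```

'or' returns first truthy value ('edge', which is str)

str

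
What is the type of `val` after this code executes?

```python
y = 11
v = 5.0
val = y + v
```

int + float returns float (11 + 5.0 = 16.0)

float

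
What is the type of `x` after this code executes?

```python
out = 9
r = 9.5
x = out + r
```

int + float returns float (9 + 9.5 = 18.5)

float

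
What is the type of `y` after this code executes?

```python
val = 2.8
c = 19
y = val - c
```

float - int returns float (2.8 - 19 = -16.2)

float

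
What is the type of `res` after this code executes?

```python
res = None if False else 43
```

Ternary: condition is False, else branch (43) taken → int

int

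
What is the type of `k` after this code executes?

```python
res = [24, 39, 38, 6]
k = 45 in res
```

'in' operator returns bool

bool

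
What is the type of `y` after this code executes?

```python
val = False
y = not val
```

'not' always returns bool

bool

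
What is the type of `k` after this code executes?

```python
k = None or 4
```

'or' with None returns the other value (4, int)

int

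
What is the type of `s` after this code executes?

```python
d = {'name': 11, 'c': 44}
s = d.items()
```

dict.items() returns a dict_items view

dict_items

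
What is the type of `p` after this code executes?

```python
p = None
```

None has type NoneType

NoneType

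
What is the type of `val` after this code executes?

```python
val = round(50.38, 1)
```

round() with ndigits arg returns float

float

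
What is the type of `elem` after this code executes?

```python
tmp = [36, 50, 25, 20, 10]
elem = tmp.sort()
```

list.sort() returns None (sorts in place)

NoneType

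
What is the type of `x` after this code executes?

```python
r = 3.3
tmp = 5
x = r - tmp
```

float - int returns float (3.3 - 5 = -1.7)

float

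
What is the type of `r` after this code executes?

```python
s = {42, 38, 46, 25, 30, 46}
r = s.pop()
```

Popping from a set of ints returns int

int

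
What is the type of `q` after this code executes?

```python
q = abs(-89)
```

abs() of int returns int

int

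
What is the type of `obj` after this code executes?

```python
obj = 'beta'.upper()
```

str.upper() returns str

str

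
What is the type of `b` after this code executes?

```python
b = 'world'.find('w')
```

str.find() returns int (index, or -1)

int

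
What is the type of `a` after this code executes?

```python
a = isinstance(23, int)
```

isinstance() returns bool

bool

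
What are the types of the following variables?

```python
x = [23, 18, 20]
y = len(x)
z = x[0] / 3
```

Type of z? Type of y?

int / int returns float; len() returns int

float, int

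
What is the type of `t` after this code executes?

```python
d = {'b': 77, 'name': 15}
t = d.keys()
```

.keys() returns a dict_keys view object

dict_keys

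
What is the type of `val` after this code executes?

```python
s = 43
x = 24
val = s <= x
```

Comparison operators return bool

bool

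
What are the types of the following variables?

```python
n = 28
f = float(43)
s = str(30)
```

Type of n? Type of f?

n is int; f is float

int, float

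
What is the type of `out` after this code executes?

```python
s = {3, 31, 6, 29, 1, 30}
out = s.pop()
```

Popping from a set of ints returns int

int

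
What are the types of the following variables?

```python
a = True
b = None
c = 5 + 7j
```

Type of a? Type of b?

a is bool; b is NoneType

bool, NoneType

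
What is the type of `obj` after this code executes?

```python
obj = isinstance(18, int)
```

isinstance() returns bool

bool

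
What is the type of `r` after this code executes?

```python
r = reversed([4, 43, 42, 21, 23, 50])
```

reversed() on a list returns a list_reverseiterator

list_reverseiterator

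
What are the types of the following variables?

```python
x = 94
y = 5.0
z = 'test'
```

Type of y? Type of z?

y is float; z is str

float, str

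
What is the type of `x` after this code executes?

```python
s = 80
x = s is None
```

'is' comparison returns bool

bool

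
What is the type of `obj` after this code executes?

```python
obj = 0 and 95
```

'and' returns the first falsy value (0, which is int)

int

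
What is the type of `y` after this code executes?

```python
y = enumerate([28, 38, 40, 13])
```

enumerate() returns an enumerate iterator object

enumerate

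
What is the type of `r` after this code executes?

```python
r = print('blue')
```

print() returns None

NoneType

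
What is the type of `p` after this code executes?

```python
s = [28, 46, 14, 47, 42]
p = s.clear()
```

list.clear() returns None

NoneType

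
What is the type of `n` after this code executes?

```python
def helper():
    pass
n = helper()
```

A function with no return statement returns None

NoneType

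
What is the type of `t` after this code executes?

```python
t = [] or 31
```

'or' returns first truthy value (31, which is int)

int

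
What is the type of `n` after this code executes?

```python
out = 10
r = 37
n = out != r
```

Comparison operators return bool

bool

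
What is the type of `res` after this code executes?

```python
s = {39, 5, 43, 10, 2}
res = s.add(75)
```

set.add() returns None (mutates in place)

NoneType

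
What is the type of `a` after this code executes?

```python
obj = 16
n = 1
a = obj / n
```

int / int always returns float in Python 3 (16 / 1 = 16)

float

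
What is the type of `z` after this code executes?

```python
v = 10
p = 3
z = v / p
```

int / int always returns float in Python 3 (10 / 3 = 3.33333)

float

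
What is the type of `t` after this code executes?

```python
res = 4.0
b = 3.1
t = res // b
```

float // float returns float (floor division preserves float type)

float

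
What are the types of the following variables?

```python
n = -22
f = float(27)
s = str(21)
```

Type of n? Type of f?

n is int; f is float

int, float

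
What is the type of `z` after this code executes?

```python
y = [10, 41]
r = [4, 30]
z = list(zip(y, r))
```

list(zip(...)) returns a list of tuples

list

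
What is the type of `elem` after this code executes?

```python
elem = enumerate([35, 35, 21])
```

enumerate() returns an enumerate iterator object

enumerate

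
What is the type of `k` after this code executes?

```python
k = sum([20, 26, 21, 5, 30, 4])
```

sum() of ints returns int

int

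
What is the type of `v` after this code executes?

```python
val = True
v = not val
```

'not' always returns bool

bool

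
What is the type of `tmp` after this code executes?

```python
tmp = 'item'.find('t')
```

str.find() returns int (index, or -1)

int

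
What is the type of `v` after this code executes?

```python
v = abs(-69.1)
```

abs() of float returns float

float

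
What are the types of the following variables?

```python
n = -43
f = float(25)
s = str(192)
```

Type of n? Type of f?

n is int; f is float

int, float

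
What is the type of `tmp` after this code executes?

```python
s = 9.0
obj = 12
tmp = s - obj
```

float - int returns float (9.0 - 12 = -3.0)

float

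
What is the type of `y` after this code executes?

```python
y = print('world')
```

print() returns None

NoneType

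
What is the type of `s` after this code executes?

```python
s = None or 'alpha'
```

'or' with None returns the other value ('alpha', str)

str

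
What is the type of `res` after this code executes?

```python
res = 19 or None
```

'or' returns first truthy value (19, int)

int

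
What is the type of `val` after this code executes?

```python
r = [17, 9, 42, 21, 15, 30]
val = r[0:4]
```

Slicing a list always returns a list

list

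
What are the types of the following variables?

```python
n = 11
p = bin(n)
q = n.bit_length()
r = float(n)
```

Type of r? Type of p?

float() returns float; bin() returns str

float, str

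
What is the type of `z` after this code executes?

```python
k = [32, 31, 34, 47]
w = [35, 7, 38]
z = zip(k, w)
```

zip() returns a zip iterator object

zip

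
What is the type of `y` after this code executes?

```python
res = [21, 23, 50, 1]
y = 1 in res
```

'in' operator returns bool

bool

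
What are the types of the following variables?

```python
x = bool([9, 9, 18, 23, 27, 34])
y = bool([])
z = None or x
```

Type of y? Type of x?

bool() returns bool; bool() returns bool

bool, bool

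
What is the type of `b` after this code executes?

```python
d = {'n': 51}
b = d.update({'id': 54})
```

dict.update() returns None

NoneType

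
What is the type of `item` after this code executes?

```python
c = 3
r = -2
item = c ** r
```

int ** negative int returns float

float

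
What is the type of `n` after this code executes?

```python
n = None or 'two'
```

'or' with None returns the other value ('two', str)

str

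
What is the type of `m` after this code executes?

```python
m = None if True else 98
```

Ternary: condition is True, if branch (None) taken → NoneType

NoneType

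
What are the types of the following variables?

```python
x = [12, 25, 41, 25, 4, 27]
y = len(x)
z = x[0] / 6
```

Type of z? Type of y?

int / int returns float; len() returns int

float, int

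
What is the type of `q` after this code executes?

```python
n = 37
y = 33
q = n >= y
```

Comparison operators return bool

bool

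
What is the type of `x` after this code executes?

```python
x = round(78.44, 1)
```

round() with ndigits arg returns float

float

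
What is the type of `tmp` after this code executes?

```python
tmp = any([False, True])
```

any() returns bool

bool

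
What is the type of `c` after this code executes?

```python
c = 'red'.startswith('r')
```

str.startswith() returns bool

bool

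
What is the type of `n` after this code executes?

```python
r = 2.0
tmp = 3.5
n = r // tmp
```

float // float returns float (floor division preserves float type)

float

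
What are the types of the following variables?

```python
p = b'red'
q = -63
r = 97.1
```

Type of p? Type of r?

p is bytes; r is float

bytes, float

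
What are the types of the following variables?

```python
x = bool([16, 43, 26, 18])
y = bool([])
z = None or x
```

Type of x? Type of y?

bool() returns bool; bool() returns bool

bool, bool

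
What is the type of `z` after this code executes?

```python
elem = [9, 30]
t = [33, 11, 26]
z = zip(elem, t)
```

zip() returns a zip iterator object

zip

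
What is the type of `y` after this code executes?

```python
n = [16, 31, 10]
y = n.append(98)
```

list.append() returns None (mutates in place)

NoneType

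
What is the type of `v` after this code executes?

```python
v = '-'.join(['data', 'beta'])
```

str.join() returns str

str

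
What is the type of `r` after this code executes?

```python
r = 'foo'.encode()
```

str.encode() returns bytes

bytes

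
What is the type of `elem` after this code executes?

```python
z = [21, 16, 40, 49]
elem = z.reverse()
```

list.reverse() returns None

NoneType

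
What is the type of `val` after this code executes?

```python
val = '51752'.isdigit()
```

str.isdigit() returns bool

bool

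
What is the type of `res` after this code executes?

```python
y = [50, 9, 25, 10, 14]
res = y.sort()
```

list.sort() returns None (sorts in place)

NoneType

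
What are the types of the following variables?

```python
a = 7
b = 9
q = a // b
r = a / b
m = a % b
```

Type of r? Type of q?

int / int returns float; int // int returns int

float, int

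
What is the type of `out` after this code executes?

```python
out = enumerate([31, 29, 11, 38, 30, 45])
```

enumerate() returns an enumerate iterator object

enumerate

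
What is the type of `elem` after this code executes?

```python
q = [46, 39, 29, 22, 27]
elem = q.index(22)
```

list.index() returns int

int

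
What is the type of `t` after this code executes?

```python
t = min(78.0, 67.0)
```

min() of floats returns float

float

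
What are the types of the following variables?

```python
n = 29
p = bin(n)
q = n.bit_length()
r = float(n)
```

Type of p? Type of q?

bin() returns str; int.bit_length() returns int

str, int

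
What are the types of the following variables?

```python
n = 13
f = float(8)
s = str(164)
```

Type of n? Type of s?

n is int; s is str

int, str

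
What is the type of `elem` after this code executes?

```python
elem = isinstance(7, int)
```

isinstance() returns bool

bool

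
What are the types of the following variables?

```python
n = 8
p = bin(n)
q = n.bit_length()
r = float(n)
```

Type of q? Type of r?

int.bit_length() returns int; float() returns float

int, float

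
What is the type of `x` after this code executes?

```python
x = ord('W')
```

ord() returns int (Unicode code point)

int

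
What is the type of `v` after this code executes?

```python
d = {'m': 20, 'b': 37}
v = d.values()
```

.values() returns a dict_values view object

dict_values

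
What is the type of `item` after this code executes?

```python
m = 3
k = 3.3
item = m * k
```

int * float returns float (3 * 3.3 = 9.9)

float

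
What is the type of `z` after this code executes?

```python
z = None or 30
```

'or' with None returns the other value (30, int)

int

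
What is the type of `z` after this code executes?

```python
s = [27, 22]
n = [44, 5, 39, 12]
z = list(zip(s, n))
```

list(zip(...)) returns a list of tuples

list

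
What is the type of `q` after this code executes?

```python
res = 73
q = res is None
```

'is' comparison returns bool

bool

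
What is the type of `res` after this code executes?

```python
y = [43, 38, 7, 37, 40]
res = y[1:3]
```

Slicing a list always returns a list

list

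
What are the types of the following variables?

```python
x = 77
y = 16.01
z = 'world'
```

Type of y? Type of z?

y is float; z is str

float, str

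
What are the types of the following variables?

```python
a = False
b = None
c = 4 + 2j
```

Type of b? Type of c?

b is NoneType; c is complex

NoneType, complex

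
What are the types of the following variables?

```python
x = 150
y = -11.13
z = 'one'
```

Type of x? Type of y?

x is int; y is float

int, float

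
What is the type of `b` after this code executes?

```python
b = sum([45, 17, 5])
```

sum() of ints returns int

int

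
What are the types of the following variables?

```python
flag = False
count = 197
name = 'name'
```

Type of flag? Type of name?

flag is bool; name is str

bool, str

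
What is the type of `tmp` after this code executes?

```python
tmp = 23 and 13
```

'and' returns the last value when all truthy (13, which is int)

int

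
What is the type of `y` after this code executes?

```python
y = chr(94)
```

chr() returns str (single character)

str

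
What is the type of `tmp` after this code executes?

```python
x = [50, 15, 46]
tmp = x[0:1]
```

Slicing a list always returns a list

list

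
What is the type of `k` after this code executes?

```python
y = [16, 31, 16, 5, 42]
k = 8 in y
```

'in' operator returns bool

bool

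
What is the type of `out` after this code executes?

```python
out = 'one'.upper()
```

str.upper() returns str

str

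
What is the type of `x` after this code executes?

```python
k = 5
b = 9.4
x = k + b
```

int + float returns float (5 + 9.4 = 14.4)

float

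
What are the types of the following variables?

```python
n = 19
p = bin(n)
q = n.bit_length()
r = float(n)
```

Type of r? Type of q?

float() returns float; int.bit_length() returns int

float, int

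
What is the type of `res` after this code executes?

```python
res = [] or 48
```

'or' returns first truthy value (48, which is int)

int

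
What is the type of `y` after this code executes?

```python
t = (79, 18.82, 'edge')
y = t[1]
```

Index 1 of tuple is 18.82 which is float

float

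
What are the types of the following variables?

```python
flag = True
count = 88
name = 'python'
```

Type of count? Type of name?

count is int; name is str

int, str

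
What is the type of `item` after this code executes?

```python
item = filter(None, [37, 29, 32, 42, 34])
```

filter() returns a filter iterator object

filter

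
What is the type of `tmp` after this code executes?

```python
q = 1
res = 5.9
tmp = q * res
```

int * float returns float (1 * 5.9 = 5.9)

float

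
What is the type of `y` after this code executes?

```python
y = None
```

None has type NoneType

NoneType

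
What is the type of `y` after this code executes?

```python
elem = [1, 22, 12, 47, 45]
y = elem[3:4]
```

Slicing a list always returns a list

list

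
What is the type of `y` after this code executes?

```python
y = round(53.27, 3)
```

round() with ndigits arg returns float

float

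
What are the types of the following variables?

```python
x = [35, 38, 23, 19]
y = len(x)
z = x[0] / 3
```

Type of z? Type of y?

int / int returns float; len() returns int

float, int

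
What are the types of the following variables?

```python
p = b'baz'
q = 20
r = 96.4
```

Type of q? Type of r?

q is int; r is float

int, float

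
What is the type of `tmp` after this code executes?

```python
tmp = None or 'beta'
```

'or' with None returns the other value ('beta', str)

str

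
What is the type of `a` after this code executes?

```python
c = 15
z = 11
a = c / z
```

int / int always returns float in Python 3 (15 / 11 = 1.36364)

float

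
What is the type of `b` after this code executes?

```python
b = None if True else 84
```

Ternary: condition is True, if branch (None) taken → NoneType

NoneType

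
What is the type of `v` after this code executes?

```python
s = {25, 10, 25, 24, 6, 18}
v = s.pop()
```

Popping from a set of ints returns int

int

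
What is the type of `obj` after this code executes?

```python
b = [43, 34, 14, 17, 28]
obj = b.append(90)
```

list.append() returns None (mutates in place)

NoneType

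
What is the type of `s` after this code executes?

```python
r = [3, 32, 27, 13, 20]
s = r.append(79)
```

list.append() returns None (mutates in place)

NoneType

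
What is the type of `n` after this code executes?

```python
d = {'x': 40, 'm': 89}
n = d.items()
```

dict.items() returns a dict_items view

dict_items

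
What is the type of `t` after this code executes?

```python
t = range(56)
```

range() returns a range object

range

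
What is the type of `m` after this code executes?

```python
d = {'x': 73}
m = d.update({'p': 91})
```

dict.update() returns None

NoneType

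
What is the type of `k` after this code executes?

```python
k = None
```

None has type NoneType

NoneType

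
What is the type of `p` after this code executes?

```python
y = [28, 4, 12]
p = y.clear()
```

list.clear() returns None

NoneType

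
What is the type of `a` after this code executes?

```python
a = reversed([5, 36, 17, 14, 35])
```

reversed() on a list returns a list_reverseiterator

list_reverseiterator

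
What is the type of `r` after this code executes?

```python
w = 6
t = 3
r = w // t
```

int // int returns int (6 // 3 = 2)

int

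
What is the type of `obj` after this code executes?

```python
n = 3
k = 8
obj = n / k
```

int / int always returns float in Python 3 (3 / 8 = 0.375)

float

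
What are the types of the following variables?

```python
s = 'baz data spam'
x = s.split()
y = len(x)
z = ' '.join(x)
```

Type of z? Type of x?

str.join() returns str; str.split() returns list

str, list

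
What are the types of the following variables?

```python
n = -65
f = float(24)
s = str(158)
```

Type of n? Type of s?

n is int; s is str

int, str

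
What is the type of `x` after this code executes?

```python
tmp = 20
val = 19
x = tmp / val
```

int / int always returns float in Python 3 (20 / 19 = 1.05263)

float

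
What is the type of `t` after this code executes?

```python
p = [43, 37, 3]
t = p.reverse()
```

list.reverse() returns None

NoneType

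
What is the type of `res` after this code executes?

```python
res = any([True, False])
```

any() returns bool

bool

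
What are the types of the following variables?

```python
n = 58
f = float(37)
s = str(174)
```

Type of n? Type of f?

n is int; f is float

int, float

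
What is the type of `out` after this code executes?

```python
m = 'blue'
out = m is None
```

'is' comparison returns bool

bool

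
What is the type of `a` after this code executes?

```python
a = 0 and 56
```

'and' returns the first falsy value (0, which is int)

int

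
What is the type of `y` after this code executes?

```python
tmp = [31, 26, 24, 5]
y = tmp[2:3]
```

Slicing a list always returns a list

list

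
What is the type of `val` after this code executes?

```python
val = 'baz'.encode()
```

str.encode() returns bytes

bytes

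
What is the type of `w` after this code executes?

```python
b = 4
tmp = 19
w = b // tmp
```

int // int returns int (4 // 19 = 0)

int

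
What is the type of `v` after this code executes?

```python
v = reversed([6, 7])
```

reversed() on a list returns a list_reverseiterator

list_reverseiterator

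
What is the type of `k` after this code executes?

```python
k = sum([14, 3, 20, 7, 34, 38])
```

sum() of ints returns int

int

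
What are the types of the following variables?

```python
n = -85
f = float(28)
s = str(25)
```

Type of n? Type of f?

n is int; f is float

int, float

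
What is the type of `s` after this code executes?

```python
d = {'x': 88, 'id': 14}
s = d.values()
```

.values() returns a dict_values view object

dict_values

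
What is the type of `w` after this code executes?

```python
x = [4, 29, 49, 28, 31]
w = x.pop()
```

list.pop() returns the popped element (int here)

int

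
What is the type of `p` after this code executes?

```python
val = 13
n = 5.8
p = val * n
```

int * float returns float (13 * 5.8 = 75.4)

float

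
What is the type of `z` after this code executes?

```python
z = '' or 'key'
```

'or' returns first truthy value ('key', which is str)

str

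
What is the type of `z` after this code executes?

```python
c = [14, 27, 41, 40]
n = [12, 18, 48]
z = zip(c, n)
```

zip() returns a zip iterator object

zip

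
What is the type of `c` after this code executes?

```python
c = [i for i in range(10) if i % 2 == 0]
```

A list comprehension [...] produces a list

list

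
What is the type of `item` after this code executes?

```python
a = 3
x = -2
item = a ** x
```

int ** negative int returns float

float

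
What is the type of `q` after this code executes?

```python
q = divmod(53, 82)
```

divmod() returns a tuple (quotient, remainder)

tuple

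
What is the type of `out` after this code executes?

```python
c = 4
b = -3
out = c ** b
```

int ** negative int returns float

float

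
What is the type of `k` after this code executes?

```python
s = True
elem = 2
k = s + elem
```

bool + int returns int (True is 1, so 1 + 2 = 3)

int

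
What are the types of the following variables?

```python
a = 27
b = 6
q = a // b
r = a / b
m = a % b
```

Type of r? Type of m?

int / int returns float; int % int returns int

float, int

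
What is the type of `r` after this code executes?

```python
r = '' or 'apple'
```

'or' returns first truthy value ('apple', which is str)

str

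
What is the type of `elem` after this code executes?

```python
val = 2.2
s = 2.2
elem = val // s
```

float // float returns float (floor division preserves float type)

float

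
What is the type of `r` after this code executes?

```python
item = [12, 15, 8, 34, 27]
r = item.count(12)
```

list.count() returns int

int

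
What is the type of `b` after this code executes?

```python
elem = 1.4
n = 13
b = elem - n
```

float - int returns float (1.4 - 13 = -11.6)

float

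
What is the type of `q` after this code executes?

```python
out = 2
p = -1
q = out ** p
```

int ** negative int returns float

float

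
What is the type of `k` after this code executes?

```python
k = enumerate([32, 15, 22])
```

enumerate() returns an enumerate iterator object

enumerate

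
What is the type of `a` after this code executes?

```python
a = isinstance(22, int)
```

isinstance() returns bool

bool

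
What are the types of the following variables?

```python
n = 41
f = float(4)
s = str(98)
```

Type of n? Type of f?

n is int; f is float

int, float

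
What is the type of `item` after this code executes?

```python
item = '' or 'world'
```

'or' returns first truthy value ('world', which is str)

str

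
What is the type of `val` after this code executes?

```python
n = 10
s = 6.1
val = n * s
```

int * float returns float (10 * 6.1 = 61.0)

float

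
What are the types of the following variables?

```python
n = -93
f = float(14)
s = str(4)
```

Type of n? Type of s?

n is int; s is str

int, str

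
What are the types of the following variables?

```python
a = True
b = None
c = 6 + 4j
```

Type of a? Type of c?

a is bool; c is complex

bool, complex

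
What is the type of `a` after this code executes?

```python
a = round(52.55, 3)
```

round() with ndigits arg returns float

float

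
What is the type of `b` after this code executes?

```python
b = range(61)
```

range() returns a range object

range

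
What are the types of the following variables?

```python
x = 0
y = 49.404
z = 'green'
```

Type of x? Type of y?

x is int; y is float

int, float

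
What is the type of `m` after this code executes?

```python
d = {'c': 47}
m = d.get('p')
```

dict.get() returns None when key 'p' is not found and no default given

NoneType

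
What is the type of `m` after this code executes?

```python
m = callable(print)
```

callable() returns bool

bool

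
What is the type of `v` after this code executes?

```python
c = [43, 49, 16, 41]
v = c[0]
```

Indexing a list of ints returns int (c[0] = 43)

int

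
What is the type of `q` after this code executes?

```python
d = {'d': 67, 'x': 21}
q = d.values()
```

.values() returns a dict_values view object

dict_values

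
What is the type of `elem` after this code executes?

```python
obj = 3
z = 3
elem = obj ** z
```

int ** positive int returns int (3 ** 3 = 27)

int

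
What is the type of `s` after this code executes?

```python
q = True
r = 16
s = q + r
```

bool + int returns int (True is 1, so 1 + 16 = 17)

int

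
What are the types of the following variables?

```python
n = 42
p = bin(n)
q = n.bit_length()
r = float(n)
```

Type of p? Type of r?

bin() returns str; float() returns float

str, float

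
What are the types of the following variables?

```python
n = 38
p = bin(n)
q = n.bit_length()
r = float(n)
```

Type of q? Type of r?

int.bit_length() returns int; float() returns float

int, float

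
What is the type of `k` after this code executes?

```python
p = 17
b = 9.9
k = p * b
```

int * float returns float (17 * 9.9 = 168.3)

float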